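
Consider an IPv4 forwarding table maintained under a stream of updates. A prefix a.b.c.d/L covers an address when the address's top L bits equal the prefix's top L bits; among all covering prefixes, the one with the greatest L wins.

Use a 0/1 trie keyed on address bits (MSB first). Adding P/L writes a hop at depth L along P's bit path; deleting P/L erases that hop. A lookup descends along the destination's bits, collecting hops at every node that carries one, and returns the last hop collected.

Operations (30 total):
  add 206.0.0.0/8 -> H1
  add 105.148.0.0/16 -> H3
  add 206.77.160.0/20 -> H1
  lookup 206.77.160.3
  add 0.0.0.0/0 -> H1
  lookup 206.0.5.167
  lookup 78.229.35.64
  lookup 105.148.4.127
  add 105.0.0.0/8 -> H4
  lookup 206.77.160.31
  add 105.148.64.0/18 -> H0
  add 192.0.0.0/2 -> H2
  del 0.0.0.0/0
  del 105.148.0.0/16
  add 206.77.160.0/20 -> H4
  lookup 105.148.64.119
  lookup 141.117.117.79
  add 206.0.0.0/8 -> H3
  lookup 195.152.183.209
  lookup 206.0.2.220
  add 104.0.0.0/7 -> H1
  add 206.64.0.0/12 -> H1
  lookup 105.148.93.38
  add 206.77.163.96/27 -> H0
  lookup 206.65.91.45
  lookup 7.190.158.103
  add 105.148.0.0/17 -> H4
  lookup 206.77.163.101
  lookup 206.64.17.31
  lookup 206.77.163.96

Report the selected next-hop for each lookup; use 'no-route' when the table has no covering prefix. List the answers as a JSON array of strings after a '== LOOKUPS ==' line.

Process each operation:
  add 206.0.0.0/8 -> H1 at depth 8
  add 105.148.0.0/16 -> H3 at depth 16
  add 206.77.160.0/20 -> H1 at depth 20
  lookup 206.77.160.3: bits 11001110010011011010 walk d0:-→d1:-→d2:-→d3:-→d4:-→d5:-→d6:-→d7:-→d8:H1→d9:-→d10:-→d11:-→d12:-→d13:-→d14:-→d15:-→d16:-→d17:-→d18:-→d19:-→d20:H1 -> H1
  add 0.0.0.0/0 -> H1 at depth 0
  lookup 206.0.5.167: bits 110011100 walk d0:H1→d1:-→d2:-→d3:-→d4:-→d5:-→d6:-→d7:-→d8:H1→d9:- -> H1
  lookup 78.229.35.64: bits 01 walk d0:H1→d1:-→d2:- -> H1
  lookup 105.148.4.127: bits 0110100110010100 walk d0:H1→d1:-→d2:-→d3:-→d4:-→d5:-→d6:-→d7:-→d8:-→d9:-→d10:-→d11:-→d12:-→d13:-→d14:-→d15:-→d16:H3 -> H3
  add 105.0.0.0/8 -> H4 at depth 8
  lookup 206.77.160.31: bits 11001110010011011010 walk d0:H1→d1:-→d2:-→d3:-→d4:-→d5:-→d6:-→d7:-→d8:H1→d9:-→d10:-→d11:-→d12:-→d13:-→d14:-→d15:-→d16:-→d17:-→d18:-→d19:-→d20:H1 -> H1
  add 105.148.64.0/18 -> H0 at depth 18
  add 192.0.0.0/2 -> H2 at depth 2
  - 0.0.0.0/0 clear@0
  - 105.148.0.0/16 clear@16
  add 206.77.160.0/20 -> H4 at depth 20
  lookup 105.148.64.119: bits 011010011001010001 walk d0:-→d1:-→d2:-→d3:-→d4:-→d5:-→d6:-→d7:-→d8:H4→d9:-→d10:-→d11:-→d12:-→d13:-→d14:-→d15:-→d16:-→d17:-→d18:H0 -> H0
  lookup 141.117.117.79: bits 1 walk d0:-→d1:- -> no-route
  add 206.0.0.0/8 -> H3 at depth 8
  lookup 195.152.183.209: bits 1100 walk d0:-→d1:-→d2:H2→d3:-→d4:- -> H2
  lookup 206.0.2.220: bits 110011100 walk d0:-→d1:-→d2:H2→d3:-→d4:-→d5:-→d6:-→d7:-→d8:H3→d9:- -> H3
  add 104.0.0.0/7 -> H1 at depth 7
  add 206.64.0.0/12 -> H1 at depth 12
  lookup 105.148.93.38: bits 011010011001010001 walk d0:-→d1:-→d2:-→d3:-→d4:-→d5:-→d6:-→d7:H1→d8:H4→d9:-→d10:-→d11:-→d12:-→d13:-→d14:-→d15:-→d16:-→d17:-→d18:H0 -> H0
  add 206.77.163.96/27 -> H0 at depth 27
  lookup 206.65.91.45: bits 110011100100 walk d0:-→d1:-→d2:H2→d3:-→d4:-→d5:-→d6:-→d7:-→d8:H3→d9:-→d10:-→d11:-→d12:H1 -> H1
  lookup 7.190.158.103: bits 0 walk d0:-→d1:- -> no-route
  add 105.148.0.0/17 -> H4 at depth 17
  lookup 206.77.163.101: bits 110011100100110110100011011 walk d0:-→d1:-→d2:H2→d3:-→d4:-→d5:-→d6:-→d7:-→d8:H3→d9:-→d10:-→d11:-→d12:H1→d13:-→d14:-→d15:-→d16:-→d17:-→d18:-→d19:-→d20:H4→d21:-→d22:-→d23:-→d24:-→d25:-→d26:-→d27:H0 -> H0
  lookup 206.64.17.31: bits 110011100100 walk d0:-→d1:-→d2:H2→d3:-→d4:-→d5:-→d6:-→d7:-→d8:H3→d9:-→d10:-→d11:-→d12:H1 -> H1
  lookup 206.77.163.96: bits 110011100100110110100011011 walk d0:-→d1:-→d2:H2→d3:-→d4:-→d5:-→d6:-→d7:-→d8:H3→d9:-→d10:-→d11:-→d12:H1→d13:-→d14:-→d15:-→d16:-→d17:-→d18:-→d19:-→d20:H4→d21:-→d22:-→d23:-→d24:-→d25:-→d26:-→d27:H0 -> H0

== LOOKUPS ==
["H1","H1","H1","H3","H1","H0","no-route","H2","H3","H0","H1","no-route","H0","H1","H0"]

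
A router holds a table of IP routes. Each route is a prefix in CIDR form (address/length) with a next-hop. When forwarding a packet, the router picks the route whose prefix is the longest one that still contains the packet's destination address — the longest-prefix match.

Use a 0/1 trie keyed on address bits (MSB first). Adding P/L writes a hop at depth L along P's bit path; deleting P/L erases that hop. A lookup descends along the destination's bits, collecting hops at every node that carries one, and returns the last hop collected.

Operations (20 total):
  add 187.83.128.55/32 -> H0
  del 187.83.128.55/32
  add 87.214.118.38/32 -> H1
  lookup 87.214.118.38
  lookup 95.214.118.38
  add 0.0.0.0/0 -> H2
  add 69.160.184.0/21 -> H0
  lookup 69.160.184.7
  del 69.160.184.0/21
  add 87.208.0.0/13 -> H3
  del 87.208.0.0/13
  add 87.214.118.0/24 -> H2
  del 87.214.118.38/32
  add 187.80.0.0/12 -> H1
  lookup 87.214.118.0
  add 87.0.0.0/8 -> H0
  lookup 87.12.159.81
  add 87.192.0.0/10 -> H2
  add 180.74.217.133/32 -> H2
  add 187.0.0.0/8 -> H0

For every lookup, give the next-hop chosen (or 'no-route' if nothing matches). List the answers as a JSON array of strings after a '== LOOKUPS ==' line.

Apply in order:
  add 187.83.128.55/32 -> H0 at depth 32
  - 187.83.128.55/32 clear@32
  add 87.214.118.38/32 -> H1 at depth 32
  Q 87.214.118.38: descend 01010111110101100111011000100110 ; hops seen [H1] ; pick H1
  Q 95.214.118.38: descend 0101 ; hops seen [∅] ; pick no-route
  add 0.0.0.0/0 -> H2 at depth 0
  add 69.160.184.0/21 -> H0 at depth 21
  Q 69.160.184.7: descend 010001011010000010111 ; hops seen [H2,H0] ; pick H0
  - 69.160.184.0/21 clear@21
  add 87.208.0.0/13 -> H3 at depth 13
  - 87.208.0.0/13 clear@13
  add 87.214.118.0/24 -> H2 at depth 24
  - 87.214.118.38/32 clear@32
  add 187.80.0.0/12 -> H1 at depth 12
  Q 87.214.118.0: descend 01010111110101100111011000 ; hops seen [H2,H2] ; pick H2
  add 87.0.0.0/8 -> H0 at depth 8
  Q 87.12.159.81: descend 01010111 ; hops seen [H2,H0] ; pick H0
  add 87.192.0.0/10 -> H2 at depth 10
  add 180.74.217.133/32 -> H2 at depth 32
  add 187.0.0.0/8 -> H0 at depth 8

== LOOKUPS ==
["H1","no-route","H0","H2","H0"]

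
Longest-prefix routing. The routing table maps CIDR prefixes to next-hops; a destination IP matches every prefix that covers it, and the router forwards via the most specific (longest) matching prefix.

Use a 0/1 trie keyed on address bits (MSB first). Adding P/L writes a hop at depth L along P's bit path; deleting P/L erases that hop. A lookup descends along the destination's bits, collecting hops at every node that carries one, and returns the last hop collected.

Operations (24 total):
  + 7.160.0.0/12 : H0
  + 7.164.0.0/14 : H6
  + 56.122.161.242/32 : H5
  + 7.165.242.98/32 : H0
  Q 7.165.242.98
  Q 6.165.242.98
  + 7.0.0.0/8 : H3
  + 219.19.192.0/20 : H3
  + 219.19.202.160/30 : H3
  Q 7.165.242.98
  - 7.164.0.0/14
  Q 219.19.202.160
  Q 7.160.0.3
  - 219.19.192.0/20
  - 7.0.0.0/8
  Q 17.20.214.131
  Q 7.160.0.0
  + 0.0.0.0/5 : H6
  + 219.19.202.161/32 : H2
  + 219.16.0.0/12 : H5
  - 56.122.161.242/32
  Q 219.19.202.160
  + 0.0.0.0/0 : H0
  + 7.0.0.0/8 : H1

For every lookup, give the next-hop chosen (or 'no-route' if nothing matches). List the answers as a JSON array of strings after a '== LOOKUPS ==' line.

Apply in order:
  + 7.160.0.0/12 (H0) depth=12
  + 7.164.0.0/14 (H6) depth=14
  + 56.122.161.242/32 (H5) depth=32
  + 7.165.242.98/32 (H0) depth=32
  Q 7.165.242.98: descend 00000111101001011111001001100010 ; hops seen [H0,H6,H0] ; pick H0
  Q 6.165.242.98: descend 0000011 ; hops seen [∅] ; pick no-route
  + 7.0.0.0/8 (H3) depth=8
  + 219.19.192.0/20 (H3) depth=20
  + 219.19.202.160/30 (H3) depth=30
  Q 7.165.242.98: descend 00000111101001011111001001100010 ; hops seen [H3,H0,H6,H0] ; pick H0
  del 7.164.0.0/14 (clear depth 14)
  Q 219.19.202.160: descend 110110110001001111001010101000 ; hops seen [H3,H3] ; pick H3
  Q 7.160.0.3: descend 0000011110100 ; hops seen [H3,H0] ; pick H0
  del 219.19.192.0/20 (clear depth 20)
  del 7.0.0.0/8 (clear depth 8)
  Q 17.20.214.131: descend 000 ; hops seen [∅] ; pick no-route
  Q 7.160.0.0: descend 0000011110100 ; hops seen [H0] ; pick H0
  + 0.0.0.0/5 (H6) depth=5
  + 219.19.202.161/32 (H2) depth=32
  + 219.16.0.0/12 (H5) depth=12
  del 56.122.161.242/32 (clear depth 32)
  Q 219.19.202.160: descend 1101101100010011110010101010000 ; hops seen [H5,H3] ; pick H3
  + 0.0.0.0/0 (H0) depth=0
  + 7.0.0.0/8 (H1) depth=8

== LOOKUPS ==
["H0","no-route","H0","H3","H0","no-route","H0","H3"]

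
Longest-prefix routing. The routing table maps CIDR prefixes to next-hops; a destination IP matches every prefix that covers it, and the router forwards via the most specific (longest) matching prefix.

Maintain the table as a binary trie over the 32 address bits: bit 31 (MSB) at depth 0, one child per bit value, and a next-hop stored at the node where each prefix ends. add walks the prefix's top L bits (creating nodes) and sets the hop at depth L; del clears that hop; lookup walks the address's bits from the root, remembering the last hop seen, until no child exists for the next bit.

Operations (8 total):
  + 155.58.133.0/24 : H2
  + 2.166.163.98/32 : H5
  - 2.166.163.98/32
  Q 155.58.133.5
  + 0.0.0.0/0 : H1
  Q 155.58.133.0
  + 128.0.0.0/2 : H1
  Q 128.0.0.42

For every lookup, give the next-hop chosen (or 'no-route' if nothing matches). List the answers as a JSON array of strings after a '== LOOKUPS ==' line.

Trace:
  add 155.58.133.0/24 -> H2 at depth 24
  add 2.166.163.98/32 -> H5 at depth 32
  - 2.166.163.98/32 clear@32
  lookup 155.58.133.5: bits 100110110011101010000101 walk d0:-→d1:-→d2:-→d3:-→d4:-→d5:-→d6:-→d7:-→d8:-→d9:-→d10:-→d11:-→d12:-→d13:-→d14:-→d15:-→d16:-→d17:-→d18:-→d19:-→d20:-→d21:-→d22:-→d23:-→d24:H2 -> H2
  add 0.0.0.0/0 -> H1 at depth 0
  lookup 155.58.133.0: bits 100110110011101010000101 walk d0:H1→d1:-→d2:-→d3:-→d4:-→d5:-→d6:-→d7:-→d8:-→d9:-→d10:-→d11:-→d12:-→d13:-→d14:-→d15:-→d16:-→d17:-→d18:-→d19:-→d20:-→d21:-→d22:-→d23:-→d24:H2 -> H2
  add 128.0.0.0/2 -> H1 at depth 2
  lookup 128.0.0.42: bits 100 walk d0:H1→d1:-→d2:H1→d3:- -> H1

== LOOKUPS ==
["H2","H2","H1"]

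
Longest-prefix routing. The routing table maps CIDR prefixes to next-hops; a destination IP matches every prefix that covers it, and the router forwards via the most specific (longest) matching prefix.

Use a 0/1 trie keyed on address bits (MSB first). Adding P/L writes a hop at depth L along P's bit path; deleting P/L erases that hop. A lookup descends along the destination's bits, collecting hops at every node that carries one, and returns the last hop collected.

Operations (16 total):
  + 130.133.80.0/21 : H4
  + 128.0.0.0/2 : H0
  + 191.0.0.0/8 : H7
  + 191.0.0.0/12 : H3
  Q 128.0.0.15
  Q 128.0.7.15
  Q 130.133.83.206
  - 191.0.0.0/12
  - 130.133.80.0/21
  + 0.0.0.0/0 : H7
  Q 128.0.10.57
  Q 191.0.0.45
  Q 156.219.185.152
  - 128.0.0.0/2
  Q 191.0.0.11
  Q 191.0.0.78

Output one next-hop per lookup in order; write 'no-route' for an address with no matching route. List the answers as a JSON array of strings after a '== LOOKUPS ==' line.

Process each operation:
  add 130.133.80.0/21 -> H4 at depth 21
  add 128.0.0.0/2 -> H0 at depth 2
  add 191.0.0.0/8 -> H7 at depth 8
  add 191.0.0.0/12 -> H3 at depth 12
  lookup 128.0.0.15: bits 100000 walk d0:-→d1:-→d2:H0→d3:-→d4:-→d5:-→d6:- -> H0
  lookup 128.0.7.15: bits 100000 walk d0:-→d1:-→d2:H0→d3:-→d4:-→d5:-→d6:- -> H0
  lookup 130.133.83.206: bits 100000101000010101010 walk d0:-→d1:-→d2:H0→d3:-→d4:-→d5:-→d6:-→d7:-→d8:-→d9:-→d10:-→d11:-→d12:-→d13:-→d14:-→d15:-→d16:-→d17:-→d18:-→d19:-→d20:-→d21:H4 -> H4
  - 191.0.0.0/12 clear@12
  - 130.133.80.0/21 clear@21
  add 0.0.0.0/0 -> H7 at depth 0
  lookup 128.0.10.57: bits 100000 walk d0:H7→d1:-→d2:H0→d3:-→d4:-→d5:-→d6:- -> H0
  lookup 191.0.0.45: bits 101111110000 walk d0:H7→d1:-→d2:H0→d3:-→d4:-→d5:-→d6:-→d7:-→d8:H7→d9:-→d10:-→d11:-→d12:- -> H7
  lookup 156.219.185.152: bits 100 walk d0:H7→d1:-→d2:H0→d3:- -> H0
  - 128.0.0.0/2 clear@2
  lookup 191.0.0.11: bits 101111110000 walk d0:H7→d1:-→d2:-→d3:-→d4:-→d5:-→d6:-→d7:-→d8:H7→d9:-→d10:-→d11:-→d12:- -> H7
  lookup 191.0.0.78: bits 101111110000 walk d0:H7→d1:-→d2:-→d3:-→d4:-→d5:-→d6:-→d7:-→d8:H7→d9:-→d10:-→d11:-→d12:- -> H7

== LOOKUPS ==
["H0","H0","H4","H0","H7","H0","H7","H7"]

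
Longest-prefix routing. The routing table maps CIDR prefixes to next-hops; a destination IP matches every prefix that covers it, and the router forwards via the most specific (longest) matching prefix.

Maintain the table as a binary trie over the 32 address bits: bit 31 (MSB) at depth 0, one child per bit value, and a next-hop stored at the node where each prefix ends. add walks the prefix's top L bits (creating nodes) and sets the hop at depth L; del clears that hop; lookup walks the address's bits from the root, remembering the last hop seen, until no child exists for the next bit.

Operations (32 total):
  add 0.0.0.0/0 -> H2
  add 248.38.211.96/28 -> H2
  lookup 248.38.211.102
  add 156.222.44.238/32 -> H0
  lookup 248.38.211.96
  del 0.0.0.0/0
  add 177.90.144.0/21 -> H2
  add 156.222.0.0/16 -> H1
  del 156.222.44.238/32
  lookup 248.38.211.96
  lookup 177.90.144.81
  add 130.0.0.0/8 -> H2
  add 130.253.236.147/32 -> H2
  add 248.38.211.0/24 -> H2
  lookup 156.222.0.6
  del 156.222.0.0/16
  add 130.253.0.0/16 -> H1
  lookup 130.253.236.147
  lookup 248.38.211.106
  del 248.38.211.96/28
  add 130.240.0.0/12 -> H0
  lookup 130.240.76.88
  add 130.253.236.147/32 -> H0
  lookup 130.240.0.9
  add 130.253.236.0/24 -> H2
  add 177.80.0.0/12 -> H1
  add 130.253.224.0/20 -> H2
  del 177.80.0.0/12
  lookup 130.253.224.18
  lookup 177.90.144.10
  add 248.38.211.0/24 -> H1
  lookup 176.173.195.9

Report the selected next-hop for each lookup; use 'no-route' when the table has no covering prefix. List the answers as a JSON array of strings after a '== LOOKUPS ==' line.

Process each operation:
  + 0.0.0.0/0 (H2) depth=0
  + 248.38.211.96/28 (H2) depth=28
  lookup 248.38.211.102: bits 1111100000100110110100110110 walk d0:H2→d1:-→d2:-→d3:-→d4:-→d5:-→d6:-→d7:-→d8:-→d9:-→d10:-→d11:-→d12:-→d13:-→d14:-→d15:-→d16:-→d17:-→d18:-→d19:-→d20:-→d21:-→d22:-→d23:-→d24:-→d25:-→d26:-→d27:-→d28:H2 -> H2
  + 156.222.44.238/32 (H0) depth=32
  lookup 248.38.211.96: bits 1111100000100110110100110110 walk d0:H2→d1:-→d2:-→d3:-→d4:-→d5:-→d6:-→d7:-→d8:-→d9:-→d10:-→d11:-→d12:-→d13:-→d14:-→d15:-→d16:-→d17:-→d18:-→d19:-→d20:-→d21:-→d22:-→d23:-→d24:-→d25:-→d26:-→d27:-→d28:H2 -> H2
  del 0.0.0.0/0 (clear depth 0)
  + 177.90.144.0/21 (H2) depth=21
  + 156.222.0.0/16 (H1) depth=16
  del 156.222.44.238/32 (clear depth 32)
  lookup 248.38.211.96: bits 1111100000100110110100110110 walk d0:-→d1:-→d2:-→d3:-→d4:-→d5:-→d6:-→d7:-→d8:-→d9:-→d10:-→d11:-→d12:-→d13:-→d14:-→d15:-→d16:-→d17:-→d18:-→d19:-→d20:-→d21:-→d22:-→d23:-→d24:-→d25:-→d26:-→d27:-→d28:H2 -> H2
  lookup 177.90.144.81: bits 101100010101101010010 walk d0:-→d1:-→d2:-→d3:-→d4:-→d5:-→d6:-→d7:-→d8:-→d9:-→d10:-→d11:-→d12:-→d13:-→d14:-→d15:-→d16:-→d17:-→d18:-→d19:-→d20:-→d21:H2 -> H2
  + 130.0.0.0/8 (H2) depth=8
  + 130.253.236.147/32 (H2) depth=32
  + 248.38.211.0/24 (H2) depth=24
  lookup 156.222.0.6: bits 100111001101111000 walk d0:-→d1:-→d2:-→d3:-→d4:-→d5:-→d6:-→d7:-→d8:-→d9:-→d10:-→d11:-→d12:-→d13:-→d14:-→d15:-→d16:H1→d17:-→d18:- -> H1
  del 156.222.0.0/16 (clear depth 16)
  + 130.253.0.0/16 (H1) depth=16
  lookup 130.253.236.147: bits 10000010111111011110110010010011 walk d0:-→d1:-→d2:-→d3:-→d4:-→d5:-→d6:-→d7:-→d8:H2→d9:-→d10:-→d11:-→d12:-→d13:-→d14:-→d15:-→d16:H1→d17:-→d18:-→d19:-→d20:-→d21:-→d22:-→d23:-→d24:-→d25:-→d26:-→d27:-→d28:-→d29:-→d30:-→d31:-→d32:H2 -> H2
  lookup 248.38.211.106: bits 1111100000100110110100110110 walk d0:-→d1:-→d2:-→d3:-→d4:-→d5:-→d6:-→d7:-→d8:-→d9:-→d10:-→d11:-→d12:-→d13:-→d14:-→d15:-→d16:-→d17:-→d18:-→d19:-→d20:-→d21:-→d22:-→d23:-→d24:H2→d25:-→d26:-→d27:-→d28:H2 -> H2
  del 248.38.211.96/28 (clear depth 28)
  + 130.240.0.0/12 (H0) depth=12
  lookup 130.240.76.88: bits 100000101111 walk d0:-→d1:-→d2:-→d3:-→d4:-→d5:-→d6:-→d7:-→d8:H2→d9:-→d10:-→d11:-→d12:H0 -> H0
  + 130.253.236.147/32 (H0) depth=32
  lookup 130.240.0.9: bits 100000101111 walk d0:-→d1:-→d2:-→d3:-→d4:-→d5:-→d6:-→d7:-→d8:H2→d9:-→d10:-→d11:-→d12:H0 -> H0
  + 130.253.236.0/24 (H2) depth=24
  + 177.80.0.0/12 (H1) depth=12
  + 130.253.224.0/20 (H2) depth=20
  del 177.80.0.0/12 (clear depth 12)
  lookup 130.253.224.18: bits 10000010111111011110 walk d0:-→d1:-→d2:-→d3:-→d4:-→d5:-→d6:-→d7:-→d8:H2→d9:-→d10:-→d11:-→d12:H0→d13:-→d14:-→d15:-→d16:H1→d17:-→d18:-→d19:-→d20:H2 -> H2
  lookup 177.90.144.10: bits 101100010101101010010 walk d0:-→d1:-→d2:-→d3:-→d4:-→d5:-→d6:-→d7:-→d8:-→d9:-→d10:-→d11:-→d12:-→d13:-→d14:-→d15:-→d16:-→d17:-→d18:-→d19:-→d20:-→d21:H2 -> H2
  + 248.38.211.0/24 (H1) depth=24
  lookup 176.173.195.9: bits 1011000 walk d0:-→d1:-→d2:-→d3:-→d4:-→d5:-→d6:-→d7:- -> no-route

== LOOKUPS ==
["H2","H2","H2","H2","H1","H2","H2","H0","H0","H2","H2","no-route"]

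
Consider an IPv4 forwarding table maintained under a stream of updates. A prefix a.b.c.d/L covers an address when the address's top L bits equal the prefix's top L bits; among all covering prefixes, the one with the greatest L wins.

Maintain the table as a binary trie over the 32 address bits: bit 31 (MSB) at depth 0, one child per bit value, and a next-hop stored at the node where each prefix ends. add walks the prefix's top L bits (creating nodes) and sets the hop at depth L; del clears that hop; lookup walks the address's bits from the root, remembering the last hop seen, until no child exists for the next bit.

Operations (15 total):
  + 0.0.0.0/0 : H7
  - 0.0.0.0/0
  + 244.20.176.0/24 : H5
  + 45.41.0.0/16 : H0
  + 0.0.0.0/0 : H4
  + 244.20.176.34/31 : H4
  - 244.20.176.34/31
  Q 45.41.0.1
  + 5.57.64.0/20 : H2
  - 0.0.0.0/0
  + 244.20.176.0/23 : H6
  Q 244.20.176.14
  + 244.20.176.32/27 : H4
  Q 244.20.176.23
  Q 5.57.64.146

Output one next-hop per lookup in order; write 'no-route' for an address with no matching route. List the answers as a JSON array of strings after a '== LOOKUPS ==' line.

Apply in order:
  add 0.0.0.0/0 -> H7 at depth 0
  del 0.0.0.0/0 (clear depth 0)
  add 244.20.176.0/24 -> H5 at depth 24
  add 45.41.0.0/16 -> H0 at depth 16
  add 0.0.0.0/0 -> H4 at depth 0
  add 244.20.176.34/31 -> H4 at depth 31
  del 244.20.176.34/31 (clear depth 31)
  ? 45.41.0.1  path d0:H4→d1:-→d2:-→d3:-→d4:-→d5:-→d6:-→d7:-→d8:-→d9:-→d10:-→d11:-→d12:-→d13:-→d14:-→d15:-→d16:H0  best=H0
  add 5.57.64.0/20 -> H2 at depth 20
  del 0.0.0.0/0 (clear depth 0)
  add 244.20.176.0/23 -> H6 at depth 23
  ? 244.20.176.14  path d0:-→d1:-→d2:-→d3:-→d4:-→d5:-→d6:-→d7:-→d8:-→d9:-→d10:-→d11:-→d12:-→d13:-→d14:-→d15:-→d16:-→d17:-→d18:-→d19:-→d20:-→d21:-→d22:-→d23:H6→d24:H5→d25:-→d26:-  best=H5
  add 244.20.176.32/27 -> H4 at depth 27
  ? 244.20.176.23  path d0:-→d1:-→d2:-→d3:-→d4:-→d5:-→d6:-→d7:-→d8:-→d9:-→d10:-→d11:-→d12:-→d13:-→d14:-→d15:-→d16:-→d17:-→d18:-→d19:-→d20:-→d21:-→d22:-→d23:H6→d24:H5→d25:-→d26:-  best=H5
  ? 5.57.64.146  path d0:-→d1:-→d2:-→d3:-→d4:-→d5:-→d6:-→d7:-→d8:-→d9:-→d10:-→d11:-→d12:-→d13:-→d14:-→d15:-→d16:-→d17:-→d18:-→d19:-→d20:H2  best=H2

== LOOKUPS ==
["H0","H5","H5","H2"]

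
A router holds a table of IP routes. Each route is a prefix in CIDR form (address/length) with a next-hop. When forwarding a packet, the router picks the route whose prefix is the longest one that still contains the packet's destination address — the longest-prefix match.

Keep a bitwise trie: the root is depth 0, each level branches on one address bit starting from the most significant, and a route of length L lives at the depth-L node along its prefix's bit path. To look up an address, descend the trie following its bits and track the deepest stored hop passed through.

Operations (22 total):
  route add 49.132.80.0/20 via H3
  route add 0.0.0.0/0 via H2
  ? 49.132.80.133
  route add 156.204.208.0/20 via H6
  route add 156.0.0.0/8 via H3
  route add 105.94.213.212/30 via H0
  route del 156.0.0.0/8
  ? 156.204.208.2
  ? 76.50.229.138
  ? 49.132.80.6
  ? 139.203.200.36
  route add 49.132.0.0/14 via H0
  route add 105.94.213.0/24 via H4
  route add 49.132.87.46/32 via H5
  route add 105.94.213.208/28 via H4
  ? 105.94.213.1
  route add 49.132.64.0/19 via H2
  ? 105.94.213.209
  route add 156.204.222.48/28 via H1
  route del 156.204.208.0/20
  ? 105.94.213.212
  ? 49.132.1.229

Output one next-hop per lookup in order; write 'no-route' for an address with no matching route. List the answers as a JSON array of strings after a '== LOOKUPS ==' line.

Process each operation:
  + 49.132.80.0/20 (H3) depth=20
  + 0.0.0.0/0 (H2) depth=0
  lookup 49.132.80.133: bits 00110001100001000101 walk d0:H2→d1:-→d2:-→d3:-→d4:-→d5:-→d6:-→d7:-→d8:-→d9:-→d10:-→d11:-→d12:-→d13:-→d14:-→d15:-→d16:-→d17:-→d18:-→d19:-→d20:H3 -> H3
  + 156.204.208.0/20 (H6) depth=20
  + 156.0.0.0/8 (H3) depth=8
  + 105.94.213.212/30 (H0) depth=30
  del 156.0.0.0/8 (clear depth 8)
  lookup 156.204.208.2: bits 10011100110011001101 walk d0:H2→d1:-→d2:-→d3:-→d4:-→d5:-→d6:-→d7:-→d8:-→d9:-→d10:-→d11:-→d12:-→d13:-→d14:-→d15:-→d16:-→d17:-→d18:-→d19:-→d20:H6 -> H6
  lookup 76.50.229.138: bits 01 walk d0:H2→d1:-→d2:- -> H2
  lookup 49.132.80.6: bits 00110001100001000101 walk d0:H2→d1:-→d2:-→d3:-→d4:-→d5:-→d6:-→d7:-→d8:-→d9:-→d10:-→d11:-→d12:-→d13:-→d14:-→d15:-→d16:-→d17:-→d18:-→d19:-→d20:H3 -> H3
  lookup 139.203.200.36: bits 100 walk d0:H2→d1:-→d2:-→d3:- -> H2
  + 49.132.0.0/14 (H0) depth=14
  + 105.94.213.0/24 (H4) depth=24
  + 49.132.87.46/32 (H5) depth=32
  + 105.94.213.208/28 (H4) depth=28
  lookup 105.94.213.1: bits 011010010101111011010101 walk d0:H2→d1:-→d2:-→d3:-→d4:-→d5:-→d6:-→d7:-→d8:-→d9:-→d10:-→d11:-→d12:-→d13:-→d14:-→d15:-→d16:-→d17:-→d18:-→d19:-→d20:-→d21:-→d22:-→d23:-→d24:H4 -> H4
  + 49.132.64.0/19 (H2) depth=19
  lookup 105.94.213.209: bits 01101001010111101101010111010 walk d0:H2→d1:-→d2:-→d3:-→d4:-→d5:-→d6:-→d7:-→d8:-→d9:-→d10:-→d11:-→d12:-→d13:-→d14:-→d15:-→d16:-→d17:-→d18:-→d19:-→d20:-→d21:-→d22:-→d23:-→d24:H4→d25:-→d26:-→d27:-→d28:H4→d29:- -> H4
  + 156.204.222.48/28 (H1) depth=28
  del 156.204.208.0/20 (clear depth 20)
  lookup 105.94.213.212: bits 011010010101111011010101110101 walk d0:H2→d1:-→d2:-→d3:-→d4:-→d5:-→d6:-→d7:-→d8:-→d9:-→d10:-→d11:-→d12:-→d13:-→d14:-→d15:-→d16:-→d17:-→d18:-→d19:-→d20:-→d21:-→d22:-→d23:-→d24:H4→d25:-→d26:-→d27:-→d28:H4→d29:-→d30:H0 -> H0
  lookup 49.132.1.229: bits 00110001100001000 walk d0:H2→d1:-→d2:-→d3:-→d4:-→d5:-→d6:-→d7:-→d8:-→d9:-→d10:-→d11:-→d12:-→d13:-→d14:H0→d15:-→d16:-→d17:- -> H0

== LOOKUPS ==
["H3","H6","H2","H3","H2","H4","H4","H0","H0"]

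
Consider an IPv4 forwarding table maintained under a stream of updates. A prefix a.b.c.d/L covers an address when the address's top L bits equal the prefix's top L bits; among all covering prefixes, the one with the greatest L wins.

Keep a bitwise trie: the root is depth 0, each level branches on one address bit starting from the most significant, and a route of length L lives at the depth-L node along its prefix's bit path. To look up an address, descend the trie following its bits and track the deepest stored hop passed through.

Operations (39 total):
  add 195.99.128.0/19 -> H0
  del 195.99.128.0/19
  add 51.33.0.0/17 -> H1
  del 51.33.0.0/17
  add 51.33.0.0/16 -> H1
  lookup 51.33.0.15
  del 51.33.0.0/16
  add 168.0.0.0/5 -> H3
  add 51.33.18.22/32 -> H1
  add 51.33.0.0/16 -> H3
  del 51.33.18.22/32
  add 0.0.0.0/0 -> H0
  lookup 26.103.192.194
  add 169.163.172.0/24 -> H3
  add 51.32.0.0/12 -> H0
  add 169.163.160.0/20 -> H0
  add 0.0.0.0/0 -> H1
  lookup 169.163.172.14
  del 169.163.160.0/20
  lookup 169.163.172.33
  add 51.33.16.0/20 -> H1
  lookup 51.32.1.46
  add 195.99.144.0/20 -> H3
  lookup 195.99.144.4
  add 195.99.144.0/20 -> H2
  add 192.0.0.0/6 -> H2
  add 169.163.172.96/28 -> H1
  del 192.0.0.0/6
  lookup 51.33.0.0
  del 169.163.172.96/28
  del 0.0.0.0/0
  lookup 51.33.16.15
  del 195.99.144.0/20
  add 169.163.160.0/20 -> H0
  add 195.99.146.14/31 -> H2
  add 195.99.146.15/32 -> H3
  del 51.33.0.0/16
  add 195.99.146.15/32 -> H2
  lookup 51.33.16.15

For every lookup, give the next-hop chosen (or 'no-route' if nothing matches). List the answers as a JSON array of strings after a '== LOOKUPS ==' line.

Apply in order:
  add 195.99.128.0/19 -> H0 at depth 19
  - 195.99.128.0/19 clear@19
  add 51.33.0.0/17 -> H1 at depth 17
  - 51.33.0.0/17 clear@17
  add 51.33.0.0/16 -> H1 at depth 16
  Q 51.33.0.15: descend 00110011001000010 ; hops seen [H1] ; pick H1
  - 51.33.0.0/16 clear@16
  add 168.0.0.0/5 -> H3 at depth 5
  add 51.33.18.22/32 -> H1 at depth 32
  add 51.33.0.0/16 -> H3 at depth 16
  - 51.33.18.22/32 clear@32
  add 0.0.0.0/0 -> H0 at depth 0
  Q 26.103.192.194: descend 00 ; hops seen [H0] ; pick H0
  add 169.163.172.0/24 -> H3 at depth 24
  add 51.32.0.0/12 -> H0 at depth 12
  add 169.163.160.0/20 -> H0 at depth 20
  add 0.0.0.0/0 -> H1 at depth 0
  Q 169.163.172.14: descend 101010011010001110101100 ; hops seen [H1,H3,H0,H3] ; pick H3
  - 169.163.160.0/20 clear@20
  Q 169.163.172.33: descend 101010011010001110101100 ; hops seen [H1,H3,H3] ; pick H3
  add 51.33.16.0/20 -> H1 at depth 20
  Q 51.32.1.46: descend 001100110010000 ; hops seen [H1,H0] ; pick H0
  add 195.99.144.0/20 -> H3 at depth 20
  Q 195.99.144.4: descend 11000011011000111001 ; hops seen [H1,H3] ; pick H3
  add 195.99.144.0/20 -> H2 at depth 20
  add 192.0.0.0/6 -> H2 at depth 6
  add 169.163.172.96/28 -> H1 at depth 28
  - 192.0.0.0/6 clear@6
  Q 51.33.0.0: descend 0011001100100001000 ; hops seen [H1,H0,H3] ; pick H3
  - 169.163.172.96/28 clear@28
  - 0.0.0.0/0 clear@0
  Q 51.33.16.15: descend 0011001100100001000100 ; hops seen [H0,H3,H1] ; pick H1
  - 195.99.144.0/20 clear@20
  add 169.163.160.0/20 -> H0 at depth 20
  add 195.99.146.14/31 -> H2 at depth 31
  add 195.99.146.15/32 -> H3 at depth 32
  - 51.33.0.0/16 clear@16
  add 195.99.146.15/32 -> H2 at depth 32
  Q 51.33.16.15: descend 0011001100100001000100 ; hops seen [H0,H1] ; pick H1

== LOOKUPS ==
["H1","H0","H3","H3","H0","H3","H3","H1","H1"]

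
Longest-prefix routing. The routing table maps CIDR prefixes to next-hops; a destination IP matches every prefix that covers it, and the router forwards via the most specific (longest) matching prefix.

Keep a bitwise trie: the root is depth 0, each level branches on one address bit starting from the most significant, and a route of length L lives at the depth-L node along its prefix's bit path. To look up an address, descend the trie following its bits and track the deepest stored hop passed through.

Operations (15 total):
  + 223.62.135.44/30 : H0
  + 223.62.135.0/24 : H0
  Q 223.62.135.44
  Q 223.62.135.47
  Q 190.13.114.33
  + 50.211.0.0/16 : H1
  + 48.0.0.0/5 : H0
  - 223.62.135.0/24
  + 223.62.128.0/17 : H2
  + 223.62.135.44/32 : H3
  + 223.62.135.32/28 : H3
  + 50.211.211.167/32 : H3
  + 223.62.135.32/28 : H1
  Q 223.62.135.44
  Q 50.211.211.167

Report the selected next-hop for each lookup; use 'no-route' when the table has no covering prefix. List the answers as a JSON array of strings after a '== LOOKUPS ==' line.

Trace:
  + 223.62.135.44/30 (H0) depth=30
  + 223.62.135.0/24 (H0) depth=24
  ? 223.62.135.44  path d0:-→d1:-→d2:-→d3:-→d4:-→d5:-→d6:-→d7:-→d8:-→d9:-→d10:-→d11:-→d12:-→d13:-→d14:-→d15:-→d16:-→d17:-→d18:-→d19:-→d20:-→d21:-→d22:-→d23:-→d24:H0→d25:-→d26:-→d27:-→d28:-→d29:-→d30:H0  best=H0
  ? 223.62.135.47  path d0:-→d1:-→d2:-→d3:-→d4:-→d5:-→d6:-→d7:-→d8:-→d9:-→d10:-→d11:-→d12:-→d13:-→d14:-→d15:-→d16:-→d17:-→d18:-→d19:-→d20:-→d21:-→d22:-→d23:-→d24:H0→d25:-→d26:-→d27:-→d28:-→d29:-→d30:H0  best=H0
  ? 190.13.114.33  path d0:-→d1:-  best=no-route
  + 50.211.0.0/16 (H1) depth=16
  + 48.0.0.0/5 (H0) depth=5
  del 223.62.135.0/24 (clear depth 24)
  + 223.62.128.0/17 (H2) depth=17
  + 223.62.135.44/32 (H3) depth=32
  + 223.62.135.32/28 (H3) depth=28
  + 50.211.211.167/32 (H3) depth=32
  + 223.62.135.32/28 (H1) depth=28
  ? 223.62.135.44  path d0:-→d1:-→d2:-→d3:-→d4:-→d5:-→d6:-→d7:-→d8:-→d9:-→d10:-→d11:-→d12:-→d13:-→d14:-→d15:-→d16:-→d17:H2→d18:-→d19:-→d20:-→d21:-→d22:-→d23:-→d24:-→d25:-→d26:-→d27:-→d28:H1→d29:-→d30:H0→d31:-→d32:H3  best=H3
  ? 50.211.211.167  path d0:-→d1:-→d2:-→d3:-→d4:-→d5:H0→d6:-→d7:-→d8:-→d9:-→d10:-→d11:-→d12:-→d13:-→d14:-→d15:-→d16:H1→d17:-→d18:-→d19:-→d20:-→d21:-→d22:-→d23:-→d24:-→d25:-→d26:-→d27:-→d28:-→d29:-→d30:-→d31:-→d32:H3  best=H3

== LOOKUPS ==
["H0","H0","no-route","H3","H3"]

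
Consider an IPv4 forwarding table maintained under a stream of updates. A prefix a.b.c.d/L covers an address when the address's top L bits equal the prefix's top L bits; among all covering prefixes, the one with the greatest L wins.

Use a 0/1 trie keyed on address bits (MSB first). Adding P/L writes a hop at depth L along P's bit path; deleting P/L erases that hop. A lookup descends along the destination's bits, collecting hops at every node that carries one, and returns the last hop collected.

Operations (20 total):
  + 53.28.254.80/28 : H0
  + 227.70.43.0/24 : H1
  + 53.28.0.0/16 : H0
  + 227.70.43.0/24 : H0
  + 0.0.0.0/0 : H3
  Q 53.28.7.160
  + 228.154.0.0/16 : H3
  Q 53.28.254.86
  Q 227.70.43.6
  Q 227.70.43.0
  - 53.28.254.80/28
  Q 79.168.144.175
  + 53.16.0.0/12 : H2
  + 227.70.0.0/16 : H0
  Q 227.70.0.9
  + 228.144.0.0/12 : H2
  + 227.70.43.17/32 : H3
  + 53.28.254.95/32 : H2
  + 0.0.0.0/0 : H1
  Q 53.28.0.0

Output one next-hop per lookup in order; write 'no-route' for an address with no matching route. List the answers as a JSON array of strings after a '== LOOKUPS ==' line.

Trace:
  + 53.28.254.80/28 (H0) depth=28
  + 227.70.43.0/24 (H1) depth=24
  + 53.28.0.0/16 (H0) depth=16
  + 227.70.43.0/24 (H0) depth=24
  + 0.0.0.0/0 (H3) depth=0
  ? 53.28.7.160  path d0:H3→d1:-→d2:-→d3:-→d4:-→d5:-→d6:-→d7:-→d8:-→d9:-→d10:-→d11:-→d12:-→d13:-→d14:-→d15:-→d16:H0  best=H0
  + 228.154.0.0/16 (H3) depth=16
  ? 53.28.254.86  path d0:H3→d1:-→d2:-→d3:-→d4:-→d5:-→d6:-→d7:-→d8:-→d9:-→d10:-→d11:-→d12:-→d13:-→d14:-→d15:-→d16:H0→d17:-→d18:-→d19:-→d20:-→d21:-→d22:-→d23:-→d24:-→d25:-→d26:-→d27:-→d28:H0  best=H0
  ? 227.70.43.6  path d0:H3→d1:-→d2:-→d3:-→d4:-→d5:-→d6:-→d7:-→d8:-→d9:-→d10:-→d11:-→d12:-→d13:-→d14:-→d15:-→d16:-→d17:-→d18:-→d19:-→d20:-→d21:-→d22:-→d23:-→d24:H0  best=H0
  ? 227.70.43.0  path d0:H3→d1:-→d2:-→d3:-→d4:-→d5:-→d6:-→d7:-→d8:-→d9:-→d10:-→d11:-→d12:-→d13:-→d14:-→d15:-→d16:-→d17:-→d18:-→d19:-→d20:-→d21:-→d22:-→d23:-→d24:H0  best=H0
  - 53.28.254.80/28 clear@28
  ? 79.168.144.175  path d0:H3→d1:-  best=H3
  + 53.16.0.0/12 (H2) depth=12
  + 227.70.0.0/16 (H0) depth=16
  ? 227.70.0.9  path d0:H3→d1:-→d2:-→d3:-→d4:-→d5:-→d6:-→d7:-→d8:-→d9:-→d10:-→d11:-→d12:-→d13:-→d14:-→d15:-→d16:H0→d17:-→d18:-  best=H0
  + 228.144.0.0/12 (H2) depth=12
  + 227.70.43.17/32 (H3) depth=32
  + 53.28.254.95/32 (H2) depth=32
  + 0.0.0.0/0 (H1) depth=0
  ? 53.28.0.0  path d0:H1→d1:-→d2:-→d3:-→d4:-→d5:-→d6:-→d7:-→d8:-→d9:-→d10:-→d11:-→d12:H2→d13:-→d14:-→d15:-→d16:H0  best=H0

== LOOKUPS ==
["H0","H0","H0","H0","H3","H0","H0"]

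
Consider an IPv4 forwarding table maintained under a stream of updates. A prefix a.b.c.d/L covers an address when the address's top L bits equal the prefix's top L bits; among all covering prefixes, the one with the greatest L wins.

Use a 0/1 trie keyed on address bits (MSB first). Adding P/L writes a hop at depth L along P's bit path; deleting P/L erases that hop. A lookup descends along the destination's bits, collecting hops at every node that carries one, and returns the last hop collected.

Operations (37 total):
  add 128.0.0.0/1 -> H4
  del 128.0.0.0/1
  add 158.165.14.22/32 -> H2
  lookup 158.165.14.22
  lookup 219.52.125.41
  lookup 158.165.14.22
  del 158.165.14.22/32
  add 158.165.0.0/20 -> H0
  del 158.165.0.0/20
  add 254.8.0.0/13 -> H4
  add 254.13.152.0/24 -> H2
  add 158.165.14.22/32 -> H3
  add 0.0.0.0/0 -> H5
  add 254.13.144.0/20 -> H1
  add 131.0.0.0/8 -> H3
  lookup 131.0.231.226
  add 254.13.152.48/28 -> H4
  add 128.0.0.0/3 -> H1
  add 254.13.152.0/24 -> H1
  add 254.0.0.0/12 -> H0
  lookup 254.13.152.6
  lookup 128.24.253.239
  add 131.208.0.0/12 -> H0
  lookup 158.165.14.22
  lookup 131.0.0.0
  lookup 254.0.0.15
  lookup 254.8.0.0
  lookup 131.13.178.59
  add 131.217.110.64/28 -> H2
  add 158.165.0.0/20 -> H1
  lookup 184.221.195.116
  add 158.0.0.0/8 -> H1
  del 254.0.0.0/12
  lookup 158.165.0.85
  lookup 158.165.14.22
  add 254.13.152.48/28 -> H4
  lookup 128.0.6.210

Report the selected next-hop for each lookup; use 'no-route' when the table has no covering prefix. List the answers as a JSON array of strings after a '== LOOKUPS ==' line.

Process each operation:
  + 128.0.0.0/1 (H4) depth=1
  del 128.0.0.0/1 (clear depth 1)
  + 158.165.14.22/32 (H2) depth=32
  ? 158.165.14.22  path d0:-→d1:-→d2:-→d3:-→d4:-→d5:-→d6:-→d7:-→d8:-→d9:-→d10:-→d11:-→d12:-→d13:-→d14:-→d15:-→d16:-→d17:-→d18:-→d19:-→d20:-→d21:-→d22:-→d23:-→d24:-→d25:-→d26:-→d27:-→d28:-→d29:-→d30:-→d31:-→d32:H2  best=H2
  ? 219.52.125.41  path d0:-→d1:-  best=no-route
  ? 158.165.14.22  path d0:-→d1:-→d2:-→d3:-→d4:-→d5:-→d6:-→d7:-→d8:-→d9:-→d10:-→d11:-→d12:-→d13:-→d14:-→d15:-→d16:-→d17:-→d18:-→d19:-→d20:-→d21:-→d22:-→d23:-→d24:-→d25:-→d26:-→d27:-→d28:-→d29:-→d30:-→d31:-→d32:H2  best=H2
  del 158.165.14.22/32 (clear depth 32)
  + 158.165.0.0/20 (H0) depth=20
  del 158.165.0.0/20 (clear depth 20)
  + 254.8.0.0/13 (H4) depth=13
  + 254.13.152.0/24 (H2) depth=24
  + 158.165.14.22/32 (H3) depth=32
  + 0.0.0.0/0 (H5) depth=0
  + 254.13.144.0/20 (H1) depth=20
  + 131.0.0.0/8 (H3) depth=8
  ? 131.0.231.226  path d0:H5→d1:-→d2:-→d3:-→d4:-→d5:-→d6:-→d7:-→d8:H3  best=H3
  + 254.13.152.48/28 (H4) depth=28
  + 128.0.0.0/3 (H1) depth=3
  + 254.13.152.0/24 (H1) depth=24
  + 254.0.0.0/12 (H0) depth=12
  ? 254.13.152.6  path d0:H5→d1:-→d2:-→d3:-→d4:-→d5:-→d6:-→d7:-→d8:-→d9:-→d10:-→d11:-→d12:H0→d13:H4→d14:-→d15:-→d16:-→d17:-→d18:-→d19:-→d20:H1→d21:-→d22:-→d23:-→d24:H1→d25:-→d26:-  best=H1
  ? 128.24.253.239  path d0:H5→d1:-→d2:-→d3:H1→d4:-→d5:-→d6:-  best=H1
  + 131.208.0.0/12 (H0) depth=12
  ? 158.165.14.22  path d0:H5→d1:-→d2:-→d3:H1→d4:-→d5:-→d6:-→d7:-→d8:-→d9:-→d10:-→d11:-→d12:-→d13:-→d14:-→d15:-→d16:-→d17:-→d18:-→d19:-→d20:-→d21:-→d22:-→d23:-→d24:-→d25:-→d26:-→d27:-→d28:-→d29:-→d30:-→d31:-→d32:H3  best=H3
  ? 131.0.0.0  path d0:H5→d1:-→d2:-→d3:H1→d4:-→d5:-→d6:-→d7:-→d8:H3  best=H3
  ? 254.0.0.15  path d0:H5→d1:-→d2:-→d3:-→d4:-→d5:-→d6:-→d7:-→d8:-→d9:-→d10:-→d11:-→d12:H0  best=H0
  ? 254.8.0.0  path d0:H5→d1:-→d2:-→d3:-→d4:-→d5:-→d6:-→d7:-→d8:-→d9:-→d10:-→d11:-→d12:H0→d13:H4  best=H4
  ? 131.13.178.59  path d0:H5→d1:-→d2:-→d3:H1→d4:-→d5:-→d6:-→d7:-→d8:H3  best=H3
  + 131.217.110.64/28 (H2) depth=28
  + 158.165.0.0/20 (H1) depth=20
  ? 184.221.195.116  path d0:H5→d1:-→d2:-  best=H5
  + 158.0.0.0/8 (H1) depth=8
  del 254.0.0.0/12 (clear depth 12)
  ? 158.165.0.85  path d0:H5→d1:-→d2:-→d3:H1→d4:-→d5:-→d6:-→d7:-→d8:H1→d9:-→d10:-→d11:-→d12:-→d13:-→d14:-→d15:-→d16:-→d17:-→d18:-→d19:-→d20:H1  best=H1
  ? 158.165.14.22  path d0:H5→d1:-→d2:-→d3:H1→d4:-→d5:-→d6:-→d7:-→d8:H1→d9:-→d10:-→d11:-→d12:-→d13:-→d14:-→d15:-→d16:-→d17:-→d18:-→d19:-→d20:H1→d21:-→d22:-→d23:-→d24:-→d25:-→d26:-→d27:-→d28:-→d29:-→d30:-→d31:-→d32:H3  best=H3
  + 254.13.152.48/28 (H4) depth=28
  ? 128.0.6.210  path d0:H5→d1:-→d2:-→d3:H1→d4:-→d5:-→d6:-  best=H1

== LOOKUPS ==
["H2","no-route","H2","H3","H1","H1","H3","H3","H0","H4","H3","H5","H1","H3","H1"]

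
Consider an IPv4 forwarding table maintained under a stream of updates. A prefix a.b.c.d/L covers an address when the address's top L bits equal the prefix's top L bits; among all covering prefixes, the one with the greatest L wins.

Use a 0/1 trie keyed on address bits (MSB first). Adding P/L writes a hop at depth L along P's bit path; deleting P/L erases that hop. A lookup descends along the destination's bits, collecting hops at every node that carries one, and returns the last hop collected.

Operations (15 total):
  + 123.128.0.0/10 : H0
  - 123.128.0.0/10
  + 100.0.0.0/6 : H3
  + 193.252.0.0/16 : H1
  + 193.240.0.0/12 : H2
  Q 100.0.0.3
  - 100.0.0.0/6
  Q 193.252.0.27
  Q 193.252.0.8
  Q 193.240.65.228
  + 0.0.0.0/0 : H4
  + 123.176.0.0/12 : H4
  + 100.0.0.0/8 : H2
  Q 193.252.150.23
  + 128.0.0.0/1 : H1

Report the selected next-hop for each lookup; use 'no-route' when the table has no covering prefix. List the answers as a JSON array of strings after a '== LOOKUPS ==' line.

Apply in order:
  add 123.128.0.0/10 -> H0 at depth 10
  - 123.128.0.0/10 clear@10
  add 100.0.0.0/6 -> H3 at depth 6
  add 193.252.0.0/16 -> H1 at depth 16
  add 193.240.0.0/12 -> H2 at depth 12
  Q 100.0.0.3: descend 011001 ; hops seen [H3] ; pick H3
  - 100.0.0.0/6 clear@6
  Q 193.252.0.27: descend 1100000111111100 ; hops seen [H2,H1] ; pick H1
  Q 193.252.0.8: descend 1100000111111100 ; hops seen [H2,H1] ; pick H1
  Q 193.240.65.228: descend 110000011111 ; hops seen [H2] ; pick H2
  add 0.0.0.0/0 -> H4 at depth 0
  add 123.176.0.0/12 -> H4 at depth 12
  add 100.0.0.0/8 -> H2 at depth 8
  Q 193.252.150.23: descend 1100000111111100 ; hops seen [H4,H2,H1] ; pick H1
  add 128.0.0.0/1 -> H1 at depth 1

== LOOKUPS ==
["H3","H1","H1","H2","H1"]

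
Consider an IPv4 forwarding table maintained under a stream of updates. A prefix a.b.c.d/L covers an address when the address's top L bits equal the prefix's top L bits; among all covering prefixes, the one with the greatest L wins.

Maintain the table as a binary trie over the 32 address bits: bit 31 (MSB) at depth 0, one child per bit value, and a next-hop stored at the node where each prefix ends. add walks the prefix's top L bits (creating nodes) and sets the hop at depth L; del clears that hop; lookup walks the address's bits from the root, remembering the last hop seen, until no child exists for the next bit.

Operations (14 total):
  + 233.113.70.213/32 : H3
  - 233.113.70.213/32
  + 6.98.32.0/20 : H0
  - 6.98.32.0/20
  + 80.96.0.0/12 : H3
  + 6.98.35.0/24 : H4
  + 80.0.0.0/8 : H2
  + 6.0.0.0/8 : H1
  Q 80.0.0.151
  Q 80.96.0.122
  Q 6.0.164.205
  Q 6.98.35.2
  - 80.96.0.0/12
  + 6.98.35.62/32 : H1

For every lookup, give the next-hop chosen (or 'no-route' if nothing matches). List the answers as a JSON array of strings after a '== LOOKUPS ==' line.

Process each operation:
  + 233.113.70.213/32 (H3) depth=32
  del 233.113.70.213/32 (clear depth 32)
  + 6.98.32.0/20 (H0) depth=20
  del 6.98.32.0/20 (clear depth 20)
  + 80.96.0.0/12 (H3) depth=12
  + 6.98.35.0/24 (H4) depth=24
  + 80.0.0.0/8 (H2) depth=8
  + 6.0.0.0/8 (H1) depth=8
  Q 80.0.0.151: descend 010100000 ; hops seen [H2] ; pick H2
  Q 80.96.0.122: descend 010100000110 ; hops seen [H2,H3] ; pick H3
  Q 6.0.164.205: descend 000001100 ; hops seen [H1] ; pick H1
  Q 6.98.35.2: descend 000001100110001000100011 ; hops seen [H1,H4] ; pick H4
  del 80.96.0.0/12 (clear depth 12)
  + 6.98.35.62/32 (H1) depth=32

== LOOKUPS ==
["H2","H3","H1","H4"]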